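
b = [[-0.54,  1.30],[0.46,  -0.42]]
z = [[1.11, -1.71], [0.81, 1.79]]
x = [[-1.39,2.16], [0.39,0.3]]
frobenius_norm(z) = 2.83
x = z @ b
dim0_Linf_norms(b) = [0.54, 1.3]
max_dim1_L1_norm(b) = 1.84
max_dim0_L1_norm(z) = 3.5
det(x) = -1.26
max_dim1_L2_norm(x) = 2.57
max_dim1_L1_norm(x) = 3.55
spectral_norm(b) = 1.52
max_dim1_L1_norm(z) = 2.82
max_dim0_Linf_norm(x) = 2.16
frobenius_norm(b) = 1.54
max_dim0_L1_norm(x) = 2.46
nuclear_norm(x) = 3.06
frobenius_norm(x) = 2.62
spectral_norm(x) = 2.57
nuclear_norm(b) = 1.76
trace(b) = -0.96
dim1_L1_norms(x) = [3.55, 0.69]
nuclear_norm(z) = 3.84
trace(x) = -1.09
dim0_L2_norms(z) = [1.37, 2.48]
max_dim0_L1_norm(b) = 1.72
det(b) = -0.37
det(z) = 3.37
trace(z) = 2.90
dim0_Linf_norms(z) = [1.11, 1.79]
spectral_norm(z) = 2.48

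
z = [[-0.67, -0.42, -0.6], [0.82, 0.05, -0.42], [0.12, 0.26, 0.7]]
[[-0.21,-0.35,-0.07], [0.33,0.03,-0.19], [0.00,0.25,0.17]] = z @ [[0.39,0.15,-0.04],[-0.07,0.24,-0.26],[-0.04,0.24,0.34]]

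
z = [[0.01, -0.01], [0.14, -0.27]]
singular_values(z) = [0.3, 0.0]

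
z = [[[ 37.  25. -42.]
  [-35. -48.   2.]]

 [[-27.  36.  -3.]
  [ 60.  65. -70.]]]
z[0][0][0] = 37.0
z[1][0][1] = 36.0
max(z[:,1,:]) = 65.0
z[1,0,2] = -3.0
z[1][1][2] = -70.0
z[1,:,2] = [-3.0, -70.0]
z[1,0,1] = 36.0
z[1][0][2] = -3.0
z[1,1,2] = -70.0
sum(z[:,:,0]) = 35.0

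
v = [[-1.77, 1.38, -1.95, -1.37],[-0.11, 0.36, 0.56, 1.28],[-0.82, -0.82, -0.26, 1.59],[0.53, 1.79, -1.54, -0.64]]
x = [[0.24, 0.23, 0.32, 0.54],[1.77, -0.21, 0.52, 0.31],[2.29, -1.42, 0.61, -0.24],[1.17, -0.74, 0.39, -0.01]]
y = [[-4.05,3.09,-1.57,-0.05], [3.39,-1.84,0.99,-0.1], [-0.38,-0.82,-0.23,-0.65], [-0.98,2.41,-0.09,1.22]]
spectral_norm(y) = 6.99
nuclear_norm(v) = 8.39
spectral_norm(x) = 3.57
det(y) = 0.02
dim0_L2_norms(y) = [5.39, 4.41, 1.87, 1.39]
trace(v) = -2.31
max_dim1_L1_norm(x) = 4.56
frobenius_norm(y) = 7.34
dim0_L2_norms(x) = [3.13, 1.63, 0.95, 0.67]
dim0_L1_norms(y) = [8.8, 8.16, 2.88, 2.02]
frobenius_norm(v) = 4.80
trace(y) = -4.90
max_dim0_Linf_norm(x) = 2.29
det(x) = -0.00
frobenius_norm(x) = 3.72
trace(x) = 0.63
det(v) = -10.09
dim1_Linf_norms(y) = [4.05, 3.39, 0.82, 2.41]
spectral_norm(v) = 3.93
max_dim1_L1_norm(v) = 6.47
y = v @ x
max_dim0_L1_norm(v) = 4.88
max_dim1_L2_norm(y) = 5.33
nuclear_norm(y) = 9.62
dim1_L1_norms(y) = [8.76, 6.32, 2.08, 4.7]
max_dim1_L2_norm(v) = 3.27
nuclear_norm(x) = 4.87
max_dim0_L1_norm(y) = 8.8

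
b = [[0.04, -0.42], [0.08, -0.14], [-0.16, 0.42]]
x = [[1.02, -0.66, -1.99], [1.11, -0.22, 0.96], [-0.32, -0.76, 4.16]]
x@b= [[0.31, -1.17], [-0.13, -0.03], [-0.74, 1.99]]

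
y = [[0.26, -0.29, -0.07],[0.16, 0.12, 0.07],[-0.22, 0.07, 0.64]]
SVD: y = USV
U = [[-0.33, -0.94, 0.09],[0.04, -0.11, -0.99],[0.94, -0.32, 0.07]]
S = [0.71, 0.34, 0.21]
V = [[-0.40, 0.23, 0.88], [-0.56, 0.70, -0.44], [-0.72, -0.68, -0.15]]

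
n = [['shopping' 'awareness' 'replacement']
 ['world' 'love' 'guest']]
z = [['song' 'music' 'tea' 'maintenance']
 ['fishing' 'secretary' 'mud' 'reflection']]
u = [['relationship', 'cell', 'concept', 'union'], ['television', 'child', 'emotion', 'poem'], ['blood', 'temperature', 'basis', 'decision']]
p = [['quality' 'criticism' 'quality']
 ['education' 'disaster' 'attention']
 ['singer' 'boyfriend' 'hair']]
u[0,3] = 'union'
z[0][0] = 'song'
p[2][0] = 'singer'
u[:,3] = ['union', 'poem', 'decision']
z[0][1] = 'music'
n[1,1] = 'love'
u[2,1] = 'temperature'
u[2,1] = 'temperature'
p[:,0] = ['quality', 'education', 'singer']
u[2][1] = 'temperature'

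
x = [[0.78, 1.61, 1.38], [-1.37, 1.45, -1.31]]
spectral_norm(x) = 2.45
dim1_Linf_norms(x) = [1.61, 1.45]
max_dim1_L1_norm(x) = 4.13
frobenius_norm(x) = 3.29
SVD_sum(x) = [[0.8, -0.22, 0.93], [-1.36, 0.37, -1.57]] + [[-0.02,1.83,0.45], [-0.01,1.08,0.26]]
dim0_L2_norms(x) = [1.58, 2.17, 1.9]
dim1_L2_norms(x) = [2.26, 2.39]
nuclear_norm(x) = 4.64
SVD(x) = [[-0.51,0.86],[0.86,0.51]] @ diag([2.4530260281424585, 2.187021560308822]) @ [[-0.64, 0.17, -0.75], [-0.01, 0.97, 0.24]]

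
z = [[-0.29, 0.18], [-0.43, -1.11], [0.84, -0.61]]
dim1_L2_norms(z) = [0.34, 1.19, 1.04]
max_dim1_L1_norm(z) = 1.54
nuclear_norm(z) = 2.27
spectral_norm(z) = 1.28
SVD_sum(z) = [[-0.03, 0.21], [0.13, -1.04], [0.09, -0.71]] + [[-0.26, -0.03], [-0.56, -0.07], [0.75, 0.1]]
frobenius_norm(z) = 1.62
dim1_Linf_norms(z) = [0.29, 1.11, 0.84]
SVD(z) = [[0.17, 0.27], [-0.81, 0.58], [-0.56, -0.77]] @ diag([1.2837129697343106, 0.9814688030375279]) @ [[-0.13, 0.99], [-0.99, -0.13]]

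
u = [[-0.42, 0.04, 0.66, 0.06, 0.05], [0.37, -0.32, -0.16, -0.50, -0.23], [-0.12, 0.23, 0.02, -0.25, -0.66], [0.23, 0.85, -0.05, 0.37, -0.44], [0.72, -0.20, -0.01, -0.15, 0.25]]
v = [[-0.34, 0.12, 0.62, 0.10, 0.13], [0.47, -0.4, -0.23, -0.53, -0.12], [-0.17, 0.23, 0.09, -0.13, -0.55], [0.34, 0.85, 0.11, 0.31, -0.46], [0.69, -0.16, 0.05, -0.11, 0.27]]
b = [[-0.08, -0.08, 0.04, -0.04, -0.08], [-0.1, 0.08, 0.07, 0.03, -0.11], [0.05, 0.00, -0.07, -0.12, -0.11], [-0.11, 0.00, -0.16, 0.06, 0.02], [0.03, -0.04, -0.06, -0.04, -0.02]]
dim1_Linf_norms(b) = [0.08, 0.11, 0.12, 0.16, 0.06]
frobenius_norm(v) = 1.85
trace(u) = -0.10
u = b + v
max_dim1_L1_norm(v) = 2.07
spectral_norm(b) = 0.21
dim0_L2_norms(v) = [0.98, 0.99, 0.68, 0.64, 0.79]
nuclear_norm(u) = 3.59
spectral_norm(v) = 1.28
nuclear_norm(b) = 0.74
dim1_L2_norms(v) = [0.74, 0.85, 0.64, 1.08, 0.77]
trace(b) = -0.03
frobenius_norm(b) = 0.37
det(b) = -0.00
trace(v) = -0.07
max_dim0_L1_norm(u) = 1.86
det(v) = -0.02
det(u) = -0.00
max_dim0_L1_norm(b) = 0.4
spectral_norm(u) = 1.23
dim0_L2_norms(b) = [0.18, 0.12, 0.2, 0.15, 0.18]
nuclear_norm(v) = 3.54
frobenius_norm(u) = 1.87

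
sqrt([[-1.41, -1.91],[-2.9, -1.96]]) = [[0.46+0.89j, (-0.33+0.81j)], [(-0.51+1.23j), 0.37+1.12j]]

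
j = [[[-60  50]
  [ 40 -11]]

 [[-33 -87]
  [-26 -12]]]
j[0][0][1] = 50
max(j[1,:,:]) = -12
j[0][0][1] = 50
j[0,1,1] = -11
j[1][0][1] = -87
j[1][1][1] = -12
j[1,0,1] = -87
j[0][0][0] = -60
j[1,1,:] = [-26, -12]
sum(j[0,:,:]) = 19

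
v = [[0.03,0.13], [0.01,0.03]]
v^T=[[0.03, 0.01], [0.13, 0.03]]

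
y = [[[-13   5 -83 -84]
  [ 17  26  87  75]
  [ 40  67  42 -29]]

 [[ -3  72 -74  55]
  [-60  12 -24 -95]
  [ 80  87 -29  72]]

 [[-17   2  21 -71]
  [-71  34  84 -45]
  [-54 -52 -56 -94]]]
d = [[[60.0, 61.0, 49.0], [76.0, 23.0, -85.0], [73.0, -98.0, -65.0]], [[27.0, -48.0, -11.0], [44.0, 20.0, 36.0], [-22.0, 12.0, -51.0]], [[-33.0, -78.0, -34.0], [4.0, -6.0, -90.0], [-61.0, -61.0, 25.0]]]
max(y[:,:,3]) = 75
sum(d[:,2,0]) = -10.0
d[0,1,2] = -85.0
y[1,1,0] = -60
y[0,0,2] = -83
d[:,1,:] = [[76.0, 23.0, -85.0], [44.0, 20.0, 36.0], [4.0, -6.0, -90.0]]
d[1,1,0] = 44.0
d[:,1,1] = [23.0, 20.0, -6.0]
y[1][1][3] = -95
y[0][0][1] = 5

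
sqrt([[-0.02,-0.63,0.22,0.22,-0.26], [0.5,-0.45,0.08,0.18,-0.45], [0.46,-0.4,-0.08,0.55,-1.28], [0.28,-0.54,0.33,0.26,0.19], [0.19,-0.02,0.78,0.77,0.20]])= [[0.54,-0.75,0.3,0.17,-0.16], [0.54,0.2,0.08,0.2,-0.32], [0.02,-0.03,0.61,0.88,-1.03], [0.52,-0.31,0.08,0.32,0.23], [0.00,0.08,0.52,0.26,0.84]]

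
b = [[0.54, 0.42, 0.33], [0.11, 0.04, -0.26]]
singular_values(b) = [0.76, 0.28]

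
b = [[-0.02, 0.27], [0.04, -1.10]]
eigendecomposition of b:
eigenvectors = [[1.00, -0.24], [0.04, 0.97]]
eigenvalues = [-0.01, -1.11]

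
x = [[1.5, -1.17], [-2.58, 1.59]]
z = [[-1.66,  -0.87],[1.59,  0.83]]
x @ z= [[-4.35, -2.28],  [6.81, 3.56]]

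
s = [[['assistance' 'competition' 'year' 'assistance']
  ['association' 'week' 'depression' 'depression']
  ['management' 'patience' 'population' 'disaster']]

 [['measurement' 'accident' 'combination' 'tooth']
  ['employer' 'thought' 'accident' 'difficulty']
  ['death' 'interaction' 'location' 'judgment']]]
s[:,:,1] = [['competition', 'week', 'patience'], ['accident', 'thought', 'interaction']]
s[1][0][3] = 'tooth'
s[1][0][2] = 'combination'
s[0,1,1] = 'week'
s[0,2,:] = ['management', 'patience', 'population', 'disaster']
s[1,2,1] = 'interaction'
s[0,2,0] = 'management'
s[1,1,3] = 'difficulty'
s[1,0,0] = 'measurement'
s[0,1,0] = 'association'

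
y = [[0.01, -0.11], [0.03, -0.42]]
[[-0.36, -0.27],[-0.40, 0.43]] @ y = [[-0.01, 0.15], [0.01, -0.14]]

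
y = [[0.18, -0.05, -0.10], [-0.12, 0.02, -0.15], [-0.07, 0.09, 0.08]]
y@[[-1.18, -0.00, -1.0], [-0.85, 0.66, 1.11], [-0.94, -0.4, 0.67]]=[[-0.08, 0.01, -0.30],[0.27, 0.07, 0.04],[-0.07, 0.03, 0.22]]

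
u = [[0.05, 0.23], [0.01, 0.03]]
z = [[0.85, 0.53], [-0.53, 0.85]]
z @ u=[[0.05, 0.21], [-0.02, -0.10]]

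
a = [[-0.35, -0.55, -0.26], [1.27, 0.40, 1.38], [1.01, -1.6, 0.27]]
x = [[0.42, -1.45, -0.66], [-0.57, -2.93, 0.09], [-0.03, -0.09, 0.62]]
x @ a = [[-2.66,0.25,-2.29],[-3.43,-1.00,-3.87],[0.52,-1.01,0.05]]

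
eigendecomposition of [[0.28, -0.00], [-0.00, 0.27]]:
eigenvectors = [[1.00, 0.0], [0.0, 1.00]]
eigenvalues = [0.28, 0.27]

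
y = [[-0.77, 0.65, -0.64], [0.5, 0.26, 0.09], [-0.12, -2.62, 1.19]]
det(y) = 0.005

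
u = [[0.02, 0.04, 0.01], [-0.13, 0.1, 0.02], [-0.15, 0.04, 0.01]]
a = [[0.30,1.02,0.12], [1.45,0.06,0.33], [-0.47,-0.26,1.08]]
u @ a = [[0.06, 0.02, 0.03],  [0.1, -0.13, 0.04],  [0.01, -0.15, 0.01]]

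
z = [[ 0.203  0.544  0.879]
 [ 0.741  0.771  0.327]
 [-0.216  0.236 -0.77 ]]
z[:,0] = [0.203, 0.741, -0.216]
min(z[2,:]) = -0.77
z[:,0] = [0.203, 0.741, -0.216]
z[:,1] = [0.544, 0.771, 0.236]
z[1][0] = 0.741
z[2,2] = -0.77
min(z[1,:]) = 0.327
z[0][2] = 0.879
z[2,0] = -0.216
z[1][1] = 0.771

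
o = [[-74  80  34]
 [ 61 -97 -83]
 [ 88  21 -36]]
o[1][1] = -97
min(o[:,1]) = -97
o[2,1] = 21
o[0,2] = 34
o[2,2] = -36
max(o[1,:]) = 61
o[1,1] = -97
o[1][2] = -83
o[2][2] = -36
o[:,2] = [34, -83, -36]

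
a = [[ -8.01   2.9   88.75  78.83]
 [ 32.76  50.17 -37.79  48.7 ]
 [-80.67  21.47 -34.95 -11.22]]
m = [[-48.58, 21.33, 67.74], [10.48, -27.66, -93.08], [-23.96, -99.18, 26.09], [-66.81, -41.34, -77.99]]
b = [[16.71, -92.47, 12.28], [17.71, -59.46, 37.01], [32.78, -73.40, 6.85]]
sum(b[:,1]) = -225.33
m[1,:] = [10.48, -27.66, -93.08]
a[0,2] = 88.75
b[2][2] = 6.85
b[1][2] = 37.01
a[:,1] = [2.9, 50.17, 21.47]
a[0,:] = [-8.01, 2.9, 88.75, 78.83]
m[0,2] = 67.74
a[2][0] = -80.67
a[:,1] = [2.9, 50.17, 21.47]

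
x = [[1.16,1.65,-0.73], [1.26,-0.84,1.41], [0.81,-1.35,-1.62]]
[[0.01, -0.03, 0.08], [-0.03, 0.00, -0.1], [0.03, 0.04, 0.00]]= x @ [[-0.0, -0.00, -0.01], [0.00, -0.02, 0.04], [-0.02, -0.01, -0.04]]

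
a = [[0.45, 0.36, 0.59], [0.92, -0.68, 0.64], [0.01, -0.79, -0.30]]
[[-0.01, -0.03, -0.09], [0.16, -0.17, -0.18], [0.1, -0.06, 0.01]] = a@[[0.02, -0.1, -0.12], [-0.15, 0.08, 0.02], [0.06, -0.03, -0.08]]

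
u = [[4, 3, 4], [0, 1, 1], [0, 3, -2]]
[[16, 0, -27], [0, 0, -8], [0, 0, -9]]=u @ [[4, 0, 0], [0, 0, -5], [0, 0, -3]]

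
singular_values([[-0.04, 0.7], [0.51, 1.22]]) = [1.47, 0.28]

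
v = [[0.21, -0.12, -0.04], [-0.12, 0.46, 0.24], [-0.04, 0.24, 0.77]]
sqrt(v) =[[0.45, -0.11, -0.02], [-0.11, 0.65, 0.16], [-0.02, 0.16, 0.86]]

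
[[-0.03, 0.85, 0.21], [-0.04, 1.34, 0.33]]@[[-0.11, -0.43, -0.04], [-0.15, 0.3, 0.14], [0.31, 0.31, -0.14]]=[[-0.06, 0.33, 0.09], [-0.09, 0.52, 0.14]]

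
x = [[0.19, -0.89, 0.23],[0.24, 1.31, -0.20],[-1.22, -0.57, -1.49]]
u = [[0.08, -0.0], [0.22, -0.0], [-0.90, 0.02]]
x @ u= [[-0.39,0.00], [0.49,-0.00], [1.12,-0.03]]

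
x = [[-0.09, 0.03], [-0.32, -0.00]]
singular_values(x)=[0.33, 0.03]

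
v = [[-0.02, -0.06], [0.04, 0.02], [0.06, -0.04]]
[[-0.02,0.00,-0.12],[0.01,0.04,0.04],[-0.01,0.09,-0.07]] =v @ [[0.01, 1.12, 0.12],[0.34, -0.45, 1.90]]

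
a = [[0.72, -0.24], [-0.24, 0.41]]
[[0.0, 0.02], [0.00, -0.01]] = a @ [[-0.00,0.03],  [0.0,-0.01]]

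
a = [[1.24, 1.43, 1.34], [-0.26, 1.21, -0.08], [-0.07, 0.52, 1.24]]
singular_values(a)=[2.63, 1.09, 0.81]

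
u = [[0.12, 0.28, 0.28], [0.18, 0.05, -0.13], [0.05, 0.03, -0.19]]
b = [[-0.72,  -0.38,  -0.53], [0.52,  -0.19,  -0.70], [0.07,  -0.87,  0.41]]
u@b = [[0.08,-0.34,-0.14], [-0.11,0.04,-0.18], [-0.03,0.14,-0.13]]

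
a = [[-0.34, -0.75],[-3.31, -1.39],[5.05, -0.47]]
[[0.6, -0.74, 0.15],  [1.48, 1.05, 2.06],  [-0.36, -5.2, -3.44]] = a @ [[-0.14,-0.90,-0.67],[-0.73,1.39,0.11]]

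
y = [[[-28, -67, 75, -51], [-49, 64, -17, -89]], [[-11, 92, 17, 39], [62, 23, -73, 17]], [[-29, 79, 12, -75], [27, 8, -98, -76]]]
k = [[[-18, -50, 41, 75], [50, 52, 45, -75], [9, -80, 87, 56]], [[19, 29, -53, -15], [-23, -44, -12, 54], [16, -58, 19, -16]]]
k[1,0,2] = -53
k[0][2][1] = -80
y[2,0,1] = 79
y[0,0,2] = 75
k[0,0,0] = -18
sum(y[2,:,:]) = -152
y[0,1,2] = -17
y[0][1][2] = -17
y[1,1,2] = -73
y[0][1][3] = -89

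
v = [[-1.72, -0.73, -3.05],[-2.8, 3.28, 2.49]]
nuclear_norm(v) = 8.47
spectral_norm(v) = 5.17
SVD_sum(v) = [[0.71, -1.16, -1.18], [-1.90, 3.12, 3.18]] + [[-2.43, 0.43, -1.87],[-0.90, 0.16, -0.69]]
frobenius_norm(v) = 6.13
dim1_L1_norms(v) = [5.5, 8.57]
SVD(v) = [[-0.35, 0.94], [0.94, 0.35]] @ diag([5.1691373690227564, 3.2973199511379683]) @ [[-0.39, 0.64, 0.66], [-0.78, 0.14, -0.60]]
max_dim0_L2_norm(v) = 3.94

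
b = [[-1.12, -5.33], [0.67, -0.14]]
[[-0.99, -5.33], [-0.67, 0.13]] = b @ [[-0.92, 0.38], [0.38, 0.92]]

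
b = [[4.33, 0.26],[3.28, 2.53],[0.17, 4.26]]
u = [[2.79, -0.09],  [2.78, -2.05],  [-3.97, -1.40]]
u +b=[[7.12,0.17], [6.06,0.48], [-3.8,2.86]]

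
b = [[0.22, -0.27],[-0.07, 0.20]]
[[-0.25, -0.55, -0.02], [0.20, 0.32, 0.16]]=b @ [[0.12, -0.97, 1.55], [1.02, 1.25, 1.32]]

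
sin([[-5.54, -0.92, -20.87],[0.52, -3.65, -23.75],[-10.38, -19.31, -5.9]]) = [[0.85, -0.24, -0.25], [-0.13, 0.74, -0.24], [-0.11, -0.21, 0.59]]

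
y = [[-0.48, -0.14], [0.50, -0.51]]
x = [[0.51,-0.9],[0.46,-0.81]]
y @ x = [[-0.31, 0.55], [0.02, -0.04]]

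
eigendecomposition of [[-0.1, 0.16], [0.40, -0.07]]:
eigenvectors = [[-0.56, -0.51], [0.83, -0.86]]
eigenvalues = [-0.34, 0.17]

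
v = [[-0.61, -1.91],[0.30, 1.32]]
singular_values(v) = [2.42, 0.1]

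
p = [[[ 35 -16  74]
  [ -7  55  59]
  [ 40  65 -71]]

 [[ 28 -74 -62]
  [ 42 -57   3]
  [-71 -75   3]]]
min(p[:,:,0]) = -71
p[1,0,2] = -62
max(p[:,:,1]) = 65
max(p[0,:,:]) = 74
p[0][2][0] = 40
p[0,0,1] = -16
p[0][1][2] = 59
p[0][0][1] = -16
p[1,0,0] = 28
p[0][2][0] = 40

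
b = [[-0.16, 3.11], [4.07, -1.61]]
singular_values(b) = [4.67, 2.66]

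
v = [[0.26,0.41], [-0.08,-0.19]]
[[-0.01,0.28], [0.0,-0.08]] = v @ [[-0.06, 1.3], [0.01, -0.14]]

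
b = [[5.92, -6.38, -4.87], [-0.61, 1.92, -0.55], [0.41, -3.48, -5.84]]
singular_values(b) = [11.56, 3.84, 1.35]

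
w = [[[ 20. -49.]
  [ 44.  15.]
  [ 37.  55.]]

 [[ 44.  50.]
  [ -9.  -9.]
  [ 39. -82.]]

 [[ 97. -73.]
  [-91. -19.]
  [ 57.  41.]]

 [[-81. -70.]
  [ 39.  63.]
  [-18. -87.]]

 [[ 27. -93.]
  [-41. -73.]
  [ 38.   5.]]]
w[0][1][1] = 15.0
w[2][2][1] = 41.0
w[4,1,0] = -41.0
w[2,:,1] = [-73.0, -19.0, 41.0]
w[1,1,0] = -9.0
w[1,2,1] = -82.0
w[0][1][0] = 44.0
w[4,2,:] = [38.0, 5.0]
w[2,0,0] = 97.0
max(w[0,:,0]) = 44.0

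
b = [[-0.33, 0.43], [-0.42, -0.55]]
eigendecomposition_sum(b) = [[(-0.17+0.26j), 0.22+0.23j], [-0.21-0.23j, (-0.27+0.15j)]] + [[-0.17-0.26j, (0.22-0.23j)],[(-0.21+0.23j), -0.27-0.15j]]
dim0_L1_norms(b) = [0.75, 0.98]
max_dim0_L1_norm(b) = 0.98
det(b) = 0.36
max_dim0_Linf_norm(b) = 0.55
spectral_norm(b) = 0.72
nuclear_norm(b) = 1.22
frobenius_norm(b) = 0.88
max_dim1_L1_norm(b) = 0.97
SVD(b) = [[-0.4, 0.92], [0.92, 0.40]] @ diag([0.7218529012961887, 0.5016257458407362]) @ [[-0.35, -0.94], [-0.94, 0.35]]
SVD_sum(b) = [[0.1, 0.27],[-0.23, -0.62]] + [[-0.43, 0.16], [-0.19, 0.07]]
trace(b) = -0.88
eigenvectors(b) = [[(0.71+0j), (0.71-0j)], [-0.18+0.68j, -0.18-0.68j]]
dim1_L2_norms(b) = [0.54, 0.69]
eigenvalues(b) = [(-0.44+0.41j), (-0.44-0.41j)]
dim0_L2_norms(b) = [0.53, 0.7]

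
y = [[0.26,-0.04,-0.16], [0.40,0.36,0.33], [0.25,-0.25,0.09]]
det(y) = 0.058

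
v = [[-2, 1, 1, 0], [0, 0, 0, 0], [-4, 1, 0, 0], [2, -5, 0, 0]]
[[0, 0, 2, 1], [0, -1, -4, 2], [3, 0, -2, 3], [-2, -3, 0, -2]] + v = [[-2, 1, 3, 1], [0, -1, -4, 2], [-1, 1, -2, 3], [0, -8, 0, -2]]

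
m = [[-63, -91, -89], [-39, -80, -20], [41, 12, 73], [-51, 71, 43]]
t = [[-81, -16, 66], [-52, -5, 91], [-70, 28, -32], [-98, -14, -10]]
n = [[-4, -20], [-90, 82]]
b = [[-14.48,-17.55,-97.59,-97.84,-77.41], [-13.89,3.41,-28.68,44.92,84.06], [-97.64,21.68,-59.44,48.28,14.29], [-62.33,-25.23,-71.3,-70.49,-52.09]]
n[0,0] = -4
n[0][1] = -20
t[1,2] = 91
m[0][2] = -89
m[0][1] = -91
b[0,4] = -77.41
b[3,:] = [-62.33, -25.23, -71.3, -70.49, -52.09]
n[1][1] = 82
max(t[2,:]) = 28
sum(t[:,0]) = -301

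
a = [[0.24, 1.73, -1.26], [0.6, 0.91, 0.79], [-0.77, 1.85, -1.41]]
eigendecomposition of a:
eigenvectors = [[0.53, -0.82, 0.62], [-0.27, 0.22, 0.73], [0.8, 0.53, 0.28]]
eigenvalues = [-2.55, 0.58, 1.72]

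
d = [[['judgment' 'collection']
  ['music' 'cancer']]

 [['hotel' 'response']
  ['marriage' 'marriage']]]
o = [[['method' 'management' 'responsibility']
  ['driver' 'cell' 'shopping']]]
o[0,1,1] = 'cell'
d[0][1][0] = 'music'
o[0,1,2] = 'shopping'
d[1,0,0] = 'hotel'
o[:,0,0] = ['method']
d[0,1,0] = 'music'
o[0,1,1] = 'cell'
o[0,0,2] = 'responsibility'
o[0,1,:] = ['driver', 'cell', 'shopping']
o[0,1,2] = 'shopping'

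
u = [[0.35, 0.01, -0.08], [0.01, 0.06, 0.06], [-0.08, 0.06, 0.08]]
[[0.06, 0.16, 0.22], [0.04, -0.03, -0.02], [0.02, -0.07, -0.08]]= u@[[0.19, 0.32, 0.74], [0.51, 0.03, -0.80], [0.09, -0.62, 0.39]]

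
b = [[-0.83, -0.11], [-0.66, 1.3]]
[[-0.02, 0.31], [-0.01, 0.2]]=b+[[0.81, 0.42], [0.65, -1.10]]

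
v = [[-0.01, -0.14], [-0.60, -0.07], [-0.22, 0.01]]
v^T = [[-0.01,-0.60,-0.22], [-0.14,-0.07,0.01]]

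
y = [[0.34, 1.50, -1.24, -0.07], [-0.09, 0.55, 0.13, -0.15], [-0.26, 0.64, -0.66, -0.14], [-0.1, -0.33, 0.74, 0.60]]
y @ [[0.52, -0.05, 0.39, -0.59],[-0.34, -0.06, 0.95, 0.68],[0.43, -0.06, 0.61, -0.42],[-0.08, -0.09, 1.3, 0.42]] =[[-0.86, -0.03, 0.71, 1.31], [-0.17, -0.02, 0.37, 0.31], [-0.63, 0.03, -0.08, 0.81], [0.33, -0.07, 0.88, -0.22]]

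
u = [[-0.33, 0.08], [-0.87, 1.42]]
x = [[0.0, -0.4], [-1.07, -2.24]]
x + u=[[-0.33, -0.32], [-1.94, -0.82]]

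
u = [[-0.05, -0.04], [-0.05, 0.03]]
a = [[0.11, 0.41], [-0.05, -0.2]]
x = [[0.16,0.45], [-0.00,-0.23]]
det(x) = -0.04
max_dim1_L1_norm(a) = 0.52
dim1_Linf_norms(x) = [0.45, 0.23]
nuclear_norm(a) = 0.48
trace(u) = -0.02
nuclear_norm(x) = 0.60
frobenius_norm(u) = 0.09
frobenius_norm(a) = 0.47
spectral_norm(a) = 0.47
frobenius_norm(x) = 0.53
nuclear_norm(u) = 0.12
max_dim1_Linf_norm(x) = 0.45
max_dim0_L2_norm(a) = 0.46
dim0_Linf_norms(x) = [0.16, 0.45]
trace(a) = -0.09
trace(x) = -0.07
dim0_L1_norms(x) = [0.16, 0.68]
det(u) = -0.00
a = u + x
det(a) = -0.00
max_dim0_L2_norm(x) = 0.51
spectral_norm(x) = 0.53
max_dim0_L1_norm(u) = 0.1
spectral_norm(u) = 0.07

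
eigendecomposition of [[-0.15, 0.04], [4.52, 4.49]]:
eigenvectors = [[-0.72, -0.01], [0.69, -1.00]]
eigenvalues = [-0.19, 4.53]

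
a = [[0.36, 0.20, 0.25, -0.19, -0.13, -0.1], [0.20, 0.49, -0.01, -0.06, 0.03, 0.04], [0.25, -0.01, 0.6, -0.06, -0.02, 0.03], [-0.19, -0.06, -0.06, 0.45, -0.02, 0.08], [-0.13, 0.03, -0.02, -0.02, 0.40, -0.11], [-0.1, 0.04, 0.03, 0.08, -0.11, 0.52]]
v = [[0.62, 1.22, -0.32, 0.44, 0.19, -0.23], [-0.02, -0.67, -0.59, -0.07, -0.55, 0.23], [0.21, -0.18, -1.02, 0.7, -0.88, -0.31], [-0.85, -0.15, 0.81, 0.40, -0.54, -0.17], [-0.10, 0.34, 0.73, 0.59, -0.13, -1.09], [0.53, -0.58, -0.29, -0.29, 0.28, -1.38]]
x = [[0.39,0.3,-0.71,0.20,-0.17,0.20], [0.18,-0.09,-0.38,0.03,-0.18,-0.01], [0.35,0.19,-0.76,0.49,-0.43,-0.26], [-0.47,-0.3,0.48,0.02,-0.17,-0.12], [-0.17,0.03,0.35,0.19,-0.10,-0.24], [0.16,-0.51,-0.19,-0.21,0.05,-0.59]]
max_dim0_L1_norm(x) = 2.87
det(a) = 0.00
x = a @ v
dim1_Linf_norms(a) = [0.36, 0.49, 0.6, 0.45, 0.4, 0.52]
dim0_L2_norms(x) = [0.76, 0.7, 1.27, 0.6, 0.54, 0.73]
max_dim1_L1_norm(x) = 2.48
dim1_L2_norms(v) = [1.5, 1.08, 1.57, 1.37, 1.49, 1.66]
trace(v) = -2.18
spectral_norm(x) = 1.58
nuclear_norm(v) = 7.32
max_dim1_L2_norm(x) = 1.11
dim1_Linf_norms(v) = [1.22, 0.67, 1.02, 0.85, 1.09, 1.38]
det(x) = -0.00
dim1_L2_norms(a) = [0.54, 0.54, 0.65, 0.5, 0.44, 0.55]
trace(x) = -1.13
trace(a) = 2.82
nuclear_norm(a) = 2.82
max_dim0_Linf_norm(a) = 0.6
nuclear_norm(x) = 3.53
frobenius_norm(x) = 1.96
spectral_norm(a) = 0.89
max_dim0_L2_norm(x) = 1.27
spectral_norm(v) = 1.94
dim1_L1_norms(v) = [3.02, 2.13, 3.3, 2.92, 2.98, 3.35]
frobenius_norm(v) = 3.57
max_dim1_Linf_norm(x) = 0.76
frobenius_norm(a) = 1.32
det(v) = -0.11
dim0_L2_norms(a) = [0.54, 0.54, 0.65, 0.5, 0.44, 0.55]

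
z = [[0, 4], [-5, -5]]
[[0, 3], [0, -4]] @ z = [[-15, -15], [20, 20]]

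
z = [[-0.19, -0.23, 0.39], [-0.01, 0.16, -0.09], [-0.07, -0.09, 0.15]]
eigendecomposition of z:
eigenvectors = [[0.93, -0.71, 0.67], [0.16, -0.39, -0.69], [0.33, -0.58, 0.27]]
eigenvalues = [-0.09, 0.01, 0.21]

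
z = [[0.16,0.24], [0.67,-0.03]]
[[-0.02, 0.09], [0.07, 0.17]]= z @ [[0.09, 0.26], [-0.16, 0.21]]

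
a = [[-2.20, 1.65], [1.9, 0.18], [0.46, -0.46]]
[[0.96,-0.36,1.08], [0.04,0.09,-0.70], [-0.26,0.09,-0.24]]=a @ [[-0.03,0.06,-0.38],[0.54,-0.14,0.15]]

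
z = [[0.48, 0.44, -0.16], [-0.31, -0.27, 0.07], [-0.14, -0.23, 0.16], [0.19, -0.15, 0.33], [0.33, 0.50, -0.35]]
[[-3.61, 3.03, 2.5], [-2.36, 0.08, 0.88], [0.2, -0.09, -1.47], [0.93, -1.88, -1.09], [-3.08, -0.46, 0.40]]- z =[[-4.09, 2.59, 2.66], [-2.05, 0.35, 0.81], [0.34, 0.14, -1.63], [0.74, -1.73, -1.42], [-3.41, -0.96, 0.75]]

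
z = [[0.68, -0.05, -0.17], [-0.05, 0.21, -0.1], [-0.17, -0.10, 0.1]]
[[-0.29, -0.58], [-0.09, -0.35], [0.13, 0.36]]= z @ [[-0.37, -0.96], [-0.36, -1.84], [0.36, 0.14]]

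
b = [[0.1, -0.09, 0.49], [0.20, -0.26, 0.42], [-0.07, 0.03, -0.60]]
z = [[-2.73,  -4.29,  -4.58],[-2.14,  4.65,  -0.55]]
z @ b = [[-0.81,  1.22,  -0.39], [0.75,  -1.03,  1.23]]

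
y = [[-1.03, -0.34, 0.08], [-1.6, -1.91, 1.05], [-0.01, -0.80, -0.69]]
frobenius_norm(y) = 3.10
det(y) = -1.74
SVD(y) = [[-0.32, -0.11, -0.94], [-0.94, -0.09, 0.33], [-0.12, 0.99, -0.08]] @ diag([2.8685466323331963, 1.0093669803041403, 0.6019289968107382]) @ [[0.64, 0.7, -0.32], [0.24, -0.58, -0.78], [0.73, -0.42, 0.54]]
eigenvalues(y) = [(-1.73+0j), (-0.95+0.33j), (-0.95-0.33j)]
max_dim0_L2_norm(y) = 2.1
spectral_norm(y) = 2.87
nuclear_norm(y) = 4.48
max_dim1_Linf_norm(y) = 1.91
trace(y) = -3.63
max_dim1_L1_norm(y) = 4.56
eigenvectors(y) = [[(-0.3+0j),  (0.32+0.15j),  0.32-0.15j], [-0.76+0.00j,  (0.26-0.34j),  (0.26+0.34j)], [(-0.58+0j),  (0.83+0j),  0.83-0.00j]]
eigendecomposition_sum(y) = [[(-1.57+0j), -0.70-0.00j, 0.82+0.00j], [(-3.97+0j), (-1.76-0j), (2.08+0j)], [(-3.06+0j), -1.36-0.00j, (1.6+0j)]] + [[(0.27+0.93j), (0.18-0.1j), (-0.37-0.35j)], [(1.19-0.08j), (-0.07-0.24j), (-0.51+0.35j)], [1.52+1.71j, (0.28-0.4j), -1.14-0.36j]] + [[(0.27-0.93j),  0.18+0.10j,  (-0.37+0.35j)], [1.19+0.08j,  -0.07+0.24j,  -0.51-0.35j], [(1.52-1.71j),  0.28+0.40j,  (-1.14+0.36j)]]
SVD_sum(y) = [[-0.59, -0.64, 0.3], [-1.72, -1.88, 0.87], [-0.22, -0.24, 0.11]] + [[-0.03,0.07,0.09], [-0.02,0.05,0.07], [0.24,-0.58,-0.78]] + [[-0.41,0.24,-0.31], [0.15,-0.08,0.11], [-0.03,0.02,-0.03]]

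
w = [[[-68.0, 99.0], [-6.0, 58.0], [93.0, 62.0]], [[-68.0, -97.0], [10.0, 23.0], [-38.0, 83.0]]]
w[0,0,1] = 99.0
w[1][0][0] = -68.0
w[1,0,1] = -97.0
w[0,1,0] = -6.0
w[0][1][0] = -6.0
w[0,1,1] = 58.0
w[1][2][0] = -38.0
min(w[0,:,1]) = 58.0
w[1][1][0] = 10.0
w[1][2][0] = -38.0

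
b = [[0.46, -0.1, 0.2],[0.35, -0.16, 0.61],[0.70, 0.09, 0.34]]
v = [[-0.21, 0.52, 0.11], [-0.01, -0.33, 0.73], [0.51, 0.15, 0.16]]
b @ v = [[0.01, 0.3, 0.01], [0.24, 0.33, 0.02], [0.03, 0.39, 0.2]]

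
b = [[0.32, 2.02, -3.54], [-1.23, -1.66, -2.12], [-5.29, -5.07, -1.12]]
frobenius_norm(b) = 8.97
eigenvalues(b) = [-6.05, 4.54, -0.95]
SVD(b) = [[-0.14, 0.92, -0.37],[0.3, 0.39, 0.87],[0.94, 0.01, -0.33]] @ diag([7.849922529711313, 4.265532467349281, 0.7775918257800036]) @ [[-0.69, -0.71, -0.15], [-0.06, 0.27, -0.96], [0.72, -0.65, -0.23]]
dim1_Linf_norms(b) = [3.54, 2.12, 5.29]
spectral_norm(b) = 7.85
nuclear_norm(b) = 12.89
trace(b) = -2.46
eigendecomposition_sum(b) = [[-1.22, -0.89, -1.26], [-1.94, -1.42, -2.00], [-3.3, -2.42, -3.41]] + [[1.90, 2.30, -2.05], [0.33, 0.40, -0.36], [-2.07, -2.51, 2.24]] + [[-0.36, 0.62, -0.23], [0.37, -0.64, 0.24], [0.08, -0.14, 0.05]]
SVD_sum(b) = [[0.77, 0.79, 0.17], [-1.61, -1.66, -0.35], [-5.1, -5.25, -1.12]] + [[-0.24, 1.04, -3.77], [-0.1, 0.44, -1.61], [-0.0, 0.02, -0.06]] + [[-0.21, 0.19, 0.06],[0.49, -0.44, -0.15],[-0.19, 0.17, 0.06]]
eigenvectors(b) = [[-0.3, -0.67, 0.69], [-0.48, -0.12, -0.71], [-0.82, 0.73, -0.16]]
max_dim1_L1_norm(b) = 11.48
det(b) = 26.04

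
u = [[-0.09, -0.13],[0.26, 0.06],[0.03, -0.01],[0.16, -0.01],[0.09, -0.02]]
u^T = [[-0.09, 0.26, 0.03, 0.16, 0.09],[-0.13, 0.06, -0.01, -0.01, -0.02]]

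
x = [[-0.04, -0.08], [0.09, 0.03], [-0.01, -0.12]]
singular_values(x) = [0.16, 0.08]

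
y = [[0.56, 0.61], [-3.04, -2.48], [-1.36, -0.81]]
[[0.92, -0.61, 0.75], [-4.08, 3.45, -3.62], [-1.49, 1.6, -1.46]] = y @ [[0.42, -1.29, 0.75], [1.13, 0.19, 0.54]]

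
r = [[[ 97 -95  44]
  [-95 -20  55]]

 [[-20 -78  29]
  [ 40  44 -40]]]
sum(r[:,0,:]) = -23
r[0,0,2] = 44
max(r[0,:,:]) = 97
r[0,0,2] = 44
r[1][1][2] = -40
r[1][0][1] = -78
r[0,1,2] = 55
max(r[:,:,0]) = 97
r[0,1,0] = -95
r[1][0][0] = -20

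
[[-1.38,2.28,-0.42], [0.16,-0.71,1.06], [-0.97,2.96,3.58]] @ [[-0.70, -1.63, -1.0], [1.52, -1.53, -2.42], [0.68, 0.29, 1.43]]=[[4.15, -1.36, -4.74], [-0.47, 1.13, 3.07], [7.61, -1.91, -1.07]]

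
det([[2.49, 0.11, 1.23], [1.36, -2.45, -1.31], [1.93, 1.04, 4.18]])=-15.455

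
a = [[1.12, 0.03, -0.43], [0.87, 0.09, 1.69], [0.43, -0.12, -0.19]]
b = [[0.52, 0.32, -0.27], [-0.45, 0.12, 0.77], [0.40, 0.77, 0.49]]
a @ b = [[0.4,0.03,-0.49],[1.09,1.59,0.66],[0.20,-0.02,-0.30]]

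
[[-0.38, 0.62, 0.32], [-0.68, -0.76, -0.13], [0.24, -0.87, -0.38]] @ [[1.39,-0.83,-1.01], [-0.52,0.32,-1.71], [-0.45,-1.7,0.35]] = [[-0.99, -0.03, -0.56], [-0.49, 0.54, 1.94], [0.96, 0.17, 1.11]]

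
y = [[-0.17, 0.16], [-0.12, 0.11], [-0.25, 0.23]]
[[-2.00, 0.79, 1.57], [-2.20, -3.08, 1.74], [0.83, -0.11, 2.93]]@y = [[-0.15, 0.13],[0.31, -0.29],[-0.86, 0.79]]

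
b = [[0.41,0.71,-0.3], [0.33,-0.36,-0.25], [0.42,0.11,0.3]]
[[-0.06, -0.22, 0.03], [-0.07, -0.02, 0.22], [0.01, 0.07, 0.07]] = b @ [[-0.09, -0.01, 0.33], [0.02, -0.18, -0.21], [0.14, 0.31, -0.14]]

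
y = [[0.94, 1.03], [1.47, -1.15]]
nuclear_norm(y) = 3.26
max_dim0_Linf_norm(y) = 1.47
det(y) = -2.60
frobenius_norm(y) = 2.33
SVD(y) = [[-0.13, -0.99], [-0.99, 0.13]] @ diag([1.8730437443773007, 1.3854988746473451]) @ [[-0.84, 0.54], [-0.54, -0.84]]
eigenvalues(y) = [1.51, -1.72]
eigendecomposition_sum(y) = [[1.24, 0.48],[0.69, 0.27]] + [[-0.3, 0.55], [0.78, -1.42]]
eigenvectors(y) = [[0.88, -0.36], [0.48, 0.93]]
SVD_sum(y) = [[0.2, -0.13], [1.56, -1.00]] + [[0.74, 1.16], [-0.09, -0.15]]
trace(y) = -0.21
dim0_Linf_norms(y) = [1.47, 1.15]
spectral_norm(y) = 1.87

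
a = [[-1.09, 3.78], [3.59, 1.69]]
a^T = [[-1.09, 3.59], [3.78, 1.69]]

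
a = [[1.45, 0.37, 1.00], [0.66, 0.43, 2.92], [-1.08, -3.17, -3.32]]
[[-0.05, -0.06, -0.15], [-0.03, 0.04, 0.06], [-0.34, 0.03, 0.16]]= a @ [[-0.06, -0.06, -0.13],[0.15, -0.02, -0.07],[-0.02, 0.03, 0.06]]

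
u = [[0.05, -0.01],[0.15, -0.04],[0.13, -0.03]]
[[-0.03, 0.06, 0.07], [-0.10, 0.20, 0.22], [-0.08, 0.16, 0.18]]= u @[[-0.21, 0.62, 1.00], [1.59, -2.56, -1.79]]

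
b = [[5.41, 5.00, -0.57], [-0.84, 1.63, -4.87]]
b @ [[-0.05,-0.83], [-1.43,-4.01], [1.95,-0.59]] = [[-8.53, -24.2],[-11.79, -2.97]]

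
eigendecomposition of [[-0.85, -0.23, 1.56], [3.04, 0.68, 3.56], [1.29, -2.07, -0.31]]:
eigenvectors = [[-0.78+0.00j, 0.15+0.21j, 0.15-0.21j], [0.05+0.00j, (0.83+0j), (0.83-0j)], [(0.63+0j), -0.10+0.49j, -0.10-0.49j]]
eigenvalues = [(-2.09+0j), (0.8+2.87j), (0.8-2.87j)]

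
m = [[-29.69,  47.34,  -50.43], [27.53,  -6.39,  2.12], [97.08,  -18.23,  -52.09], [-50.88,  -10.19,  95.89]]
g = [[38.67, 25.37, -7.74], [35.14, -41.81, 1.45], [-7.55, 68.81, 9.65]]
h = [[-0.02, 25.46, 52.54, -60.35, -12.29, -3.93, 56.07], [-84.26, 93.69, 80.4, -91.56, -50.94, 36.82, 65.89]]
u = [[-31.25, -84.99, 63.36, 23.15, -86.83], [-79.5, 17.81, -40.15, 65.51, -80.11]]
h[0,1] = 25.46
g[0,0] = 38.67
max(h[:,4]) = -12.29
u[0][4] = -86.83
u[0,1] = -84.99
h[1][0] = -84.26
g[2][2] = 9.65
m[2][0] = 97.08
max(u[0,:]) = 63.36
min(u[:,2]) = -40.15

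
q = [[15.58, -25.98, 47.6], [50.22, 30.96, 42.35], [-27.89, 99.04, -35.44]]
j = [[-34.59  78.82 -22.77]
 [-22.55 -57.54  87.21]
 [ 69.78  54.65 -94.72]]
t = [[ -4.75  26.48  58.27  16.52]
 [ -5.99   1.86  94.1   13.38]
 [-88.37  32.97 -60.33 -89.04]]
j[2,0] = 69.78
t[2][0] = -88.37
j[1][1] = -57.54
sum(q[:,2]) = 54.510000000000005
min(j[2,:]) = -94.72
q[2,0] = -27.89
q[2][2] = -35.44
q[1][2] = 42.35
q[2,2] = -35.44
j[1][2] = 87.21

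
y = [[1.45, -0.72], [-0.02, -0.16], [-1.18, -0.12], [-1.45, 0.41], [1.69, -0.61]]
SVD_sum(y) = [[1.53, -0.47], [0.03, -0.01], [-1.04, 0.32], [-1.44, 0.45], [1.71, -0.53]] + [[-0.08, -0.25], [-0.05, -0.15], [-0.14, -0.44], [-0.01, -0.04], [-0.02, -0.08]]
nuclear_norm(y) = 3.60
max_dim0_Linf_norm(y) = 1.69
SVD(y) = [[-0.53, -0.46], [-0.01, -0.28], [0.36, -0.83], [0.5, -0.07], [-0.59, -0.15]] @ diag([3.0392511477068895, 0.561651547814438]) @ [[-0.96,0.3], [0.30,0.96]]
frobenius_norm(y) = 3.09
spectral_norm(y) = 3.04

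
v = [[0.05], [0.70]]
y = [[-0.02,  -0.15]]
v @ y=[[-0.0, -0.01],  [-0.01, -0.1]]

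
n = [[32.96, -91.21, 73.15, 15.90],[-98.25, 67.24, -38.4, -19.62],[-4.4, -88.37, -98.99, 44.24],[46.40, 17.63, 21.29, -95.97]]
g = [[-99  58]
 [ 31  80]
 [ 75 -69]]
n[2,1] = -88.37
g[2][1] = -69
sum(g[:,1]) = 69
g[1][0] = 31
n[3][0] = 46.4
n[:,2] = [73.15, -38.4, -98.99, 21.29]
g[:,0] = [-99, 31, 75]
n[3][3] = -95.97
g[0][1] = 58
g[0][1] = 58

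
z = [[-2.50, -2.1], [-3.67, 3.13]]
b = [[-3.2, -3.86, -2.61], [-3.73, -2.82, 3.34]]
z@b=[[15.83, 15.57, -0.49], [0.07, 5.34, 20.03]]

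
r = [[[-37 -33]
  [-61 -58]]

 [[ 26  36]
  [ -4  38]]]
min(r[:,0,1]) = -33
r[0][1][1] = -58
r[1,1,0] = -4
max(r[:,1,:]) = 38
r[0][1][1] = -58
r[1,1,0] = -4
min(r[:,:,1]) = -58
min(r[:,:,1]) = -58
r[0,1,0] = -61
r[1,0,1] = 36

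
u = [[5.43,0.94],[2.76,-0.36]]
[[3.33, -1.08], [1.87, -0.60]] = u@[[0.65, -0.21],  [-0.21, 0.06]]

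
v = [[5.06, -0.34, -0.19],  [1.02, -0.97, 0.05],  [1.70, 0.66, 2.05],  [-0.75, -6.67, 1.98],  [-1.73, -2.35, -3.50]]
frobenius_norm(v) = 10.25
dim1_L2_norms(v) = [5.07, 1.41, 2.74, 7.0, 4.56]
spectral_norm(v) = 7.36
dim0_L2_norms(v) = [5.75, 7.18, 4.52]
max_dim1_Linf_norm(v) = 6.67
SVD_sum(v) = [[0.43,1.25,-0.04], [-0.19,-0.56,0.02], [0.36,1.05,-0.04], [-2.14,-6.25,0.22], [-0.86,-2.52,0.09]] + [[3.52, -1.14, 2.03], [0.95, -0.31, 0.55], [1.86, -0.60, 1.07], [1.77, -0.57, 1.02], [-2.08, 0.67, -1.2]] + [[1.11, -0.46, -2.18],[0.26, -0.11, -0.52],[-0.52, 0.21, 1.01],[-0.38, 0.16, 0.74],[1.22, -0.50, -2.38]]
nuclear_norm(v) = 17.26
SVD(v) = [[-0.18, 0.72, 0.62], [0.08, 0.19, 0.15], [-0.15, 0.38, -0.29], [0.90, 0.36, -0.21], [0.36, -0.42, 0.68]] @ diag([7.361532662363012, 5.899205886440328, 4.001450583269817]) @ [[-0.32,-0.95,0.03], [0.83,-0.27,0.48], [0.45,-0.18,-0.88]]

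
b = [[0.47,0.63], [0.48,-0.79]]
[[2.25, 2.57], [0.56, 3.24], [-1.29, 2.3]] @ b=[[2.29, -0.61], [1.82, -2.21], [0.5, -2.63]]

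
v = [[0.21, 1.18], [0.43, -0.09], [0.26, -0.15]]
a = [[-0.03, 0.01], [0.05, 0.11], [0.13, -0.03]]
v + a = [[0.18, 1.19],[0.48, 0.02],[0.39, -0.18]]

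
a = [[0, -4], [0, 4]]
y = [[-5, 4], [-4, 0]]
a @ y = [[16, 0], [-16, 0]]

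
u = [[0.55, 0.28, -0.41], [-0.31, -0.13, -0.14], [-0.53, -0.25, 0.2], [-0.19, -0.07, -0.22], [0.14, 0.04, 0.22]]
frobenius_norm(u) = 1.11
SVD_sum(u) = [[0.61, 0.29, -0.25], [-0.22, -0.11, 0.09], [-0.52, -0.25, 0.22], [-0.09, -0.05, 0.04], [0.05, 0.02, -0.02]] + [[-0.06, -0.01, -0.16], [-0.09, -0.02, -0.23], [-0.01, -0.00, -0.02], [-0.10, -0.02, -0.26], [0.09, 0.02, 0.24]] + [[-0.00, 0.00, 0.0], [0.00, -0.0, -0.00], [-0.00, 0.0, 0.00], [0.00, -0.00, -0.0], [0.00, -0.0, -0.00]]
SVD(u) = [[-0.72,0.35,-0.19], [0.27,0.51,0.41], [0.62,0.03,-0.40], [0.11,0.57,0.41], [-0.06,-0.53,0.68]] @ diag([0.9949335198682048, 0.4838043652140352, 0.0063739503064466265]) @ [[-0.85,  -0.41,  0.35], [-0.35,  -0.08,  -0.93], [0.41,  -0.91,  -0.07]]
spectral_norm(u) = 0.99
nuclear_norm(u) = 1.49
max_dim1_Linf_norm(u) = 0.55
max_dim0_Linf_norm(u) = 0.55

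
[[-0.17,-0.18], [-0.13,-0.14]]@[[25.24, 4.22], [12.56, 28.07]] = [[-6.55,-5.77], [-5.04,-4.48]]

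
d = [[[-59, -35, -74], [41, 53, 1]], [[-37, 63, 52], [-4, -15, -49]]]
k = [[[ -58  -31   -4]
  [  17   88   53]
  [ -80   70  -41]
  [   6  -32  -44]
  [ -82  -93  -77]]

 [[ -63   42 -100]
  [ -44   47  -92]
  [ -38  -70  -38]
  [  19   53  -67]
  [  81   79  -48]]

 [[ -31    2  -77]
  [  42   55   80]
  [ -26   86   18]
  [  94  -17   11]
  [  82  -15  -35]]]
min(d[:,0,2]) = -74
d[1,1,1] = -15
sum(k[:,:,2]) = -461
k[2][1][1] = 55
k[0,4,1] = -93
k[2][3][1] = -17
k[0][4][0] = -82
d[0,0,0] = -59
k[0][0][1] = -31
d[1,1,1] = -15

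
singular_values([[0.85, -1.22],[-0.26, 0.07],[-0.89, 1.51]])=[2.31, 0.2]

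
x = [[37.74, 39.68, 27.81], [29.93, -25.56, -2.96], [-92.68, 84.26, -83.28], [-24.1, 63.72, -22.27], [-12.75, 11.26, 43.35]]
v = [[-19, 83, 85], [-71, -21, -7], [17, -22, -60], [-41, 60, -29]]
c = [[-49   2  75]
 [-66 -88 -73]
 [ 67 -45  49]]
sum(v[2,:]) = -65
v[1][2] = -7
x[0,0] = 37.74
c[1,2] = -73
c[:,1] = [2, -88, -45]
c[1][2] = -73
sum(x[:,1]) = 173.36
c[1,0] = -66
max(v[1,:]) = -7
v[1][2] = -7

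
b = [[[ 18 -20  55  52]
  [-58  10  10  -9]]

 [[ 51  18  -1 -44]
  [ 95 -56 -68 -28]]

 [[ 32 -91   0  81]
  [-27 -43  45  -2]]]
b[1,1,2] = -68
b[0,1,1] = 10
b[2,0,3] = 81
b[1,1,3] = -28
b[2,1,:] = [-27, -43, 45, -2]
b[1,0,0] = 51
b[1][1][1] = -56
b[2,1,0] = -27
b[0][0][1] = -20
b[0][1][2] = 10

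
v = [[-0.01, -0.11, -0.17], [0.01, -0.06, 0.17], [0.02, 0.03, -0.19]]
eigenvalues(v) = [(-0.22+0j), (-0.02+0.06j), (-0.02-0.06j)]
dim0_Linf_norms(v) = [0.02, 0.11, 0.19]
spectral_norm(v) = 0.31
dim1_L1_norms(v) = [0.29, 0.24, 0.24]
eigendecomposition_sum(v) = [[0.00-0.00j,0.01+0.00j,(-0.04+0j)], [-0.02+0.00j,-0.05-0.00j,(0.19-0j)], [0.01-0.00j,(0.04+0j),(-0.17+0j)]] + [[-0.01+0.03j, -0.06-0.02j, (-0.06-0.03j)], [0.01+0.00j, -0.01+0.02j, (-0.01+0.03j)], [0j, (-0.01+0j), (-0.01+0j)]] + [[(-0.01-0.03j), (-0.06+0.02j), (-0.06+0.03j)], [(0.01-0j), -0.01-0.02j, (-0.01-0.03j)], [0.00-0.00j, (-0.01-0j), -0.01-0.00j]]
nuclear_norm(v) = 0.46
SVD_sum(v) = [[0.0, -0.01, -0.17], [-0.0, 0.01, 0.17], [0.00, -0.01, -0.19]] + [[-0.01,-0.10,0.00],[-0.00,-0.06,0.00],[0.0,0.04,-0.00]] + [[-0.00, 0.0, -0.00],[0.02, -0.00, 0.0],[0.02, -0.00, 0.00]]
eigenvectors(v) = [[-0.16+0.00j, (-0.92+0j), -0.92-0.00j], [0.73+0.00j, (0.02+0.37j), 0.02-0.37j], [(-0.67+0j), (-0.07+0.09j), (-0.07-0.09j)]]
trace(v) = -0.26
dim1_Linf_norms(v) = [0.17, 0.17, 0.19]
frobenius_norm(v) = 0.33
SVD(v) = [[0.57, 0.81, -0.15],[-0.55, 0.51, 0.67],[0.62, -0.3, 0.73]] @ diag([0.306598561416952, 0.12874914612844088, 0.02282497553674147]) @ [[0.0, -0.04, -1.00], [-0.07, -1.00, 0.04], [1.0, -0.07, 0.01]]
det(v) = -0.00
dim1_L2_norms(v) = [0.2, 0.18, 0.19]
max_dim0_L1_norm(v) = 0.53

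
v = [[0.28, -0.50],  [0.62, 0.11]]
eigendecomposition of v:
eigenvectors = [[(0.1+0.66j),(0.1-0.66j)], [0.74+0.00j,0.74-0.00j]]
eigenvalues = [(0.2+0.55j), (0.2-0.55j)]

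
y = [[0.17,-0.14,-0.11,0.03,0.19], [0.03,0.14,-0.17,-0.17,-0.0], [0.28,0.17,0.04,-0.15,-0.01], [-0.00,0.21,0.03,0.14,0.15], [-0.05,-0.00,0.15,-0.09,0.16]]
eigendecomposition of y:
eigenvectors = [[-0.13+0.48j, -0.13-0.48j, -0.66+0.00j, (-0.29+0.35j), -0.29-0.35j], [(0.23+0.32j), (0.23-0.32j), (0.39+0j), 0.01-0.25j, (0.01+0.25j)], [(0.68+0j), (0.68-0j), -0.50+0.00j, 0.26+0.05j, 0.26-0.05j], [0.03-0.16j, 0.03+0.16j, (0.06+0j), (-0.62+0j), -0.62-0.00j], [(-0.14-0.29j), (-0.14+0.29j), -0.40+0.00j, -0.09-0.52j, (-0.09+0.52j)]]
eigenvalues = [(0.04+0.32j), (0.04-0.32j), (0.28+0j), (0.14+0.21j), (0.14-0.21j)]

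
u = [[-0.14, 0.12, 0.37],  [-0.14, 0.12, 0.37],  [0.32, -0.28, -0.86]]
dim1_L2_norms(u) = [0.41, 0.41, 0.96]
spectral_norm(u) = 1.12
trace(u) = -0.88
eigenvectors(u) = [[0.37, 0.71, -0.18], [0.37, 0.71, 0.91], [-0.85, 0.03, -0.37]]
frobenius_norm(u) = 1.12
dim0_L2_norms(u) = [0.38, 0.33, 1.01]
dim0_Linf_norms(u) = [0.32, 0.28, 0.86]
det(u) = -0.00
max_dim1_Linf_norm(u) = 0.86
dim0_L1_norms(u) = [0.6, 0.52, 1.6]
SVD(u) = [[-0.37, -0.60, 0.71], [-0.37, -0.60, -0.71], [0.85, -0.52, 0.0]] @ diag([1.1234733615829353, 0.0027578639449006817, 1.900694087415603e-17]) @ [[0.33,  -0.29,  -0.90],[0.92,  0.29,  0.25],[0.18,  -0.91,  0.37]]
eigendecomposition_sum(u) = [[-0.14, 0.12, 0.37], [-0.14, 0.12, 0.37], [0.32, -0.28, -0.86]] + [[-0.00, -0.0, -0.0], [-0.0, -0.0, -0.0], [-0.00, -0.0, -0.0]] + [[0.00,  -0.00,  -0.00], [-0.00,  0.0,  0.00], [0.00,  -0.00,  -0.0]]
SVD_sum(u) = [[-0.14, 0.12, 0.37], [-0.14, 0.12, 0.37], [0.32, -0.28, -0.86]] + [[-0.00, -0.00, -0.0], [-0.00, -0.0, -0.0], [-0.00, -0.00, -0.0]] + [[0.0,-0.00,0.00],  [-0.0,0.0,-0.0],  [0.00,-0.00,0.00]]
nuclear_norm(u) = 1.13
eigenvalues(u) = [-0.88, -0.0, 0.0]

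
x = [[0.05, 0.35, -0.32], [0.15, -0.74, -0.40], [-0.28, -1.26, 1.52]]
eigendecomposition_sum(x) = [[0.07, 0.18, -0.34], [0.06, 0.14, -0.27], [-0.33, -0.83, 1.58]] + [[-0.0, -0.0, -0.00], [-0.00, -0.0, -0.00], [-0.0, -0.0, -0.00]] + [[-0.02, 0.17, 0.02], [0.09, -0.88, -0.13], [0.05, -0.43, -0.06]]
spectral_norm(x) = 2.06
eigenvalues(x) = [1.8, -0.0, -0.96]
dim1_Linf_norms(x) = [0.35, 0.74, 1.52]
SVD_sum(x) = [[0.06, 0.32, -0.35], [-0.02, -0.12, 0.13], [-0.26, -1.32, 1.47]] + [[-0.01, 0.03, 0.03], [0.17, -0.62, -0.53], [-0.02, 0.06, 0.05]] + [[-0.0, -0.00, -0.0],  [-0.00, -0.0, -0.00],  [-0.00, -0.00, -0.00]]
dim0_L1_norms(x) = [0.48, 2.35, 2.24]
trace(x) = 0.83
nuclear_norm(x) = 2.90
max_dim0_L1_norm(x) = 2.35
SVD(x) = [[-0.23, 0.06, 0.97],[0.09, -0.99, 0.08],[0.97, 0.1, 0.22]] @ diag([2.055682161295158, 0.841464990488562, 0.002742538048638277]) @ [[-0.13,-0.66,0.74], [-0.21,0.74,0.63], [-0.97,-0.07,-0.24]]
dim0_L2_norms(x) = [0.32, 1.5, 1.6]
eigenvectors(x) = [[-0.21,-0.97,-0.17], [-0.16,-0.07,0.89], [0.96,-0.24,0.43]]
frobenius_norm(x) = 2.22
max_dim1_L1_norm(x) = 3.06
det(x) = 0.00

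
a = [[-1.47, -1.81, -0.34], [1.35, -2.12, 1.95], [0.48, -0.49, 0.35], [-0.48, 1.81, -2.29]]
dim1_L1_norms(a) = [3.62, 5.42, 1.32, 4.58]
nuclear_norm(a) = 7.38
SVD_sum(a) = [[0.17, -0.46, 0.44],[0.81, -2.19, 2.09],[0.18, -0.49, 0.47],[-0.76, 2.04, -1.94]] + [[-1.69,-1.32,-0.72],  [0.3,0.23,0.13],  [0.14,0.11,0.06],  [-0.03,-0.02,-0.01]] + [[0.05, -0.03, -0.06], [0.24, -0.16, -0.26], [0.16, -0.11, -0.18], [0.31, -0.21, -0.34]]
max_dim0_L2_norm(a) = 3.36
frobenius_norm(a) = 5.00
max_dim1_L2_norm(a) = 3.18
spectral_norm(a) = 4.39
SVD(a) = [[0.15, -0.98, -0.12], [0.71, 0.17, -0.56], [0.16, 0.08, -0.38], [-0.66, -0.02, -0.72]] @ diag([4.385325982047928, 2.3039750527326808, 0.690083319288932]) @ [[0.26, -0.7, 0.67], [0.75, 0.58, 0.32], [-0.61, 0.41, 0.67]]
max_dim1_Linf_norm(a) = 2.29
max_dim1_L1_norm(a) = 5.42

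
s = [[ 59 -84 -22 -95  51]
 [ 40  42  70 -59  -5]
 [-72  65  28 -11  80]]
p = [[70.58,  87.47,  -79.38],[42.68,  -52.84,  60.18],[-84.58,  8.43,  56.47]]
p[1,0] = 42.68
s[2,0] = -72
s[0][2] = -22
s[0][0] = 59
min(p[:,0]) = -84.58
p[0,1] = 87.47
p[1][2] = 60.18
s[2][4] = 80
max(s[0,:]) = 59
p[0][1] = 87.47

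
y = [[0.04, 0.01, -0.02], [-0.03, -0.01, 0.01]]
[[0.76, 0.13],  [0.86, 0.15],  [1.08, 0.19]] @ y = [[0.03, 0.01, -0.01], [0.03, 0.01, -0.02], [0.04, 0.01, -0.02]]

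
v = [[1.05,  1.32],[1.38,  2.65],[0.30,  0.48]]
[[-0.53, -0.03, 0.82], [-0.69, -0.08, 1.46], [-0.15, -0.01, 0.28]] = v @ [[-0.52, 0.02, 0.27], [0.01, -0.04, 0.41]]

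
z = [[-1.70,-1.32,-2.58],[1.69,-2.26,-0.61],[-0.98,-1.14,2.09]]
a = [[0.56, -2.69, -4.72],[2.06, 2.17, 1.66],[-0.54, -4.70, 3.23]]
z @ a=[[-2.28, 13.83, -2.5],  [-3.38, -6.58, -13.70],  [-4.03, -9.66, 9.48]]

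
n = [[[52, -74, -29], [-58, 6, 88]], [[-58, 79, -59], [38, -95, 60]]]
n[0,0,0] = 52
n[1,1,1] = -95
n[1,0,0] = -58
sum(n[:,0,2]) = -88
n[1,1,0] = 38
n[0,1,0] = -58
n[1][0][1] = 79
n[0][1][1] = 6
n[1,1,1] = -95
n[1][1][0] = 38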